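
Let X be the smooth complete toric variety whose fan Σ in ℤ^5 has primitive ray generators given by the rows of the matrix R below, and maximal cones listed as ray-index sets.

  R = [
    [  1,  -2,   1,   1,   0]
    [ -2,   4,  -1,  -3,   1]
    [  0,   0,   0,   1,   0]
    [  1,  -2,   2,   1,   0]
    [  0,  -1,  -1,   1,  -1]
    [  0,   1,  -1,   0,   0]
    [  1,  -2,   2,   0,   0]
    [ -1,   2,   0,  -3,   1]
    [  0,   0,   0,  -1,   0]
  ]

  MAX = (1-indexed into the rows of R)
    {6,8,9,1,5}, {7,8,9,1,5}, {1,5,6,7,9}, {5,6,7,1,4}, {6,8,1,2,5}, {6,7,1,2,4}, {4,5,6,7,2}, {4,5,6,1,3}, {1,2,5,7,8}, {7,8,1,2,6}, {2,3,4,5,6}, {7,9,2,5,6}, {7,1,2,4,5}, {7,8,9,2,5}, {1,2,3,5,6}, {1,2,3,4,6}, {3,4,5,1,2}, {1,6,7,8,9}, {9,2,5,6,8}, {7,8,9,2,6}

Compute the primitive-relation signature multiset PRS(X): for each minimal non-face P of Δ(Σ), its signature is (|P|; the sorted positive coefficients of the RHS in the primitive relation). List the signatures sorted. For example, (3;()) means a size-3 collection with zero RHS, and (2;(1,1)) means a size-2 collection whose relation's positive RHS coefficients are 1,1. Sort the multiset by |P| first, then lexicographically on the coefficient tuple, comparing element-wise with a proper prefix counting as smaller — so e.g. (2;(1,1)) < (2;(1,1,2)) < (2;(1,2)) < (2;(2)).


9 minimal non-faces of Δ(Σ) (on 9 rays):

  {3,9}:  v_{3} + v_{9} = 0  ⇒ sig = (2;())
  {3,7}:  v_{3} + v_{7} = v_{4}  ⇒ sig = (2;(1))
  {4,9}:  v_{4} + v_{9} = v_{7}  ⇒ sig = (2;(1))
  {3,8}:  v_{3} + v_{8} = v_{1} + v_{2}  ⇒ sig = (2;(1,1))
  {4,8}:  v_{4} + v_{8} = v_{1} + v_{2} + v_{7}  ⇒ sig = (2;(1,1,1))
  {1,2,9}:  v_{1} + v_{2} + v_{9} = v_{8}  ⇒ sig = (3;(1))
  {5,6,7,8}:  v_{5} + v_{6} + v_{7} + v_{8} = 2·v_{9}  ⇒ sig = (4;(2))
  {1,2,4,5,6}:  v_{1} + v_{2} + v_{4} + v_{5} + v_{6} = 0  ⇒ sig = (5;())
  {1,2,5,6,7}:  v_{1} + v_{2} + v_{5} + v_{6} + v_{7} = v_{9}  ⇒ sig = (5;(1))

Signatures (|P|; sorted positive RHS coefficients), sorted:
    |P|=2: 5 collections, coeffs (), (1), (1), (1,1), (1,1,1)
    |P|=3: 1 collection, coeffs (1)
    |P|=4: 1 collection, coeffs (2)
    |P|=5: 2 collections, coeffs (), (1)


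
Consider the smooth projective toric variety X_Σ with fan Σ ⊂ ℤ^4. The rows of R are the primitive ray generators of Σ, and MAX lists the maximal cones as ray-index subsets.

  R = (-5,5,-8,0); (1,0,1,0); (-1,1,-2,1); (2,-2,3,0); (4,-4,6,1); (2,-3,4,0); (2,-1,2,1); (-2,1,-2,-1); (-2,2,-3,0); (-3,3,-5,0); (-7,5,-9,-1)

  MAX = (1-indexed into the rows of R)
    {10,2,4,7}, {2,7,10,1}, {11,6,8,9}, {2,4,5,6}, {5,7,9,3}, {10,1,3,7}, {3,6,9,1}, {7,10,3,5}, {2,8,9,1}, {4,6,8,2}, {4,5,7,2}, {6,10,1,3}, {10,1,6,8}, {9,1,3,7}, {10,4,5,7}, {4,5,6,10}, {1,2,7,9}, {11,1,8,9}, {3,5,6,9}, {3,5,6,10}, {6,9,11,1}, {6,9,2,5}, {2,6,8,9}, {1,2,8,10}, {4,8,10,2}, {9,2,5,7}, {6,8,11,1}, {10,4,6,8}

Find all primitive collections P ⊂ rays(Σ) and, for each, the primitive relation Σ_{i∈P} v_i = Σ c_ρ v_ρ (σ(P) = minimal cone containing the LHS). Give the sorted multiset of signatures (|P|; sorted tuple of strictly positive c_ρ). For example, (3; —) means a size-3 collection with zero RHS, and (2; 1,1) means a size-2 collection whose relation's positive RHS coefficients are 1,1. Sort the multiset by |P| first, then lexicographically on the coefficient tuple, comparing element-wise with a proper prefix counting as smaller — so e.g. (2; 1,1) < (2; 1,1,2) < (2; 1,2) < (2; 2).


Σ has 20 primitive collections:

  • {4,9}:  v_{4} + v_{9} = 0 — sig = (2; —)
  • {7,8}:  v_{7} + v_{8} = 0 — sig = (2; —)
  • {1,4}:  v_{1} + v_{4} = v_{10} — sig = (2; 1)
  • {1,5}:  v_{1} + v_{5} = v_{3} — sig = (2; 1)
  • {5,8}:  v_{5} + v_{8} = v_{6} — sig = (2; 1)
  • {6,7}:  v_{6} + v_{7} = v_{5} — sig = (2; 1)
  • {9,10}:  v_{9} + v_{10} = v_{1} — sig = (2; 1)
  • {2,3}:  v_{2} + v_{3} = v_{7} + v_{9} — sig = (2; 1,1)
  • {3,4}:  v_{3} + v_{4} = v_{5} + v_{10} — sig = (2; 1,1)
  • {3,8}:  v_{3} + v_{8} = v_{1} + v_{6} — sig = (2; 1,1)
  • {4,11}:  v_{4} + v_{11} = v_{1} + v_{6} + v_{8} — sig = (2; 1,1,1)
  • {7,11}:  v_{7} + v_{11} = v_{1} + v_{6} + v_{9} — sig = (2; 1,1,1)
  • {5,11}:  v_{5} + v_{11} = v_{1} + 2·v_{6} + v_{9} — sig = (2; 1,1,2)
  • {10,11}:  v_{10} + v_{11} = 2·v_{1} + v_{6} + v_{8} — sig = (2; 1,1,2)
  • {2,11}:  v_{2} + v_{11} = v_{8} + 2·v_{9} — sig = (2; 1,2)
  • {3,11}:  v_{3} + v_{11} = 2·v_{1} + 2·v_{6} + v_{9} — sig = (2; 1,2,2)
  • {2,6,10}:  v_{2} + v_{6} + v_{10} = 0 — sig = (3; —)
  • {1,2,6}:  v_{1} + v_{2} + v_{6} = v_{9} — sig = (3; 1)
  • {2,5,10}:  v_{2} + v_{5} + v_{10} = v_{7} — sig = (3; 1)
  • {1,6,8,9}:  v_{1} + v_{6} + v_{8} + v_{9} = v_{11} — sig = (4; 1)

Sorted signature multiset PRS(X):
    (2; —)
    (2; —)
    (2; 1)
    (2; 1)
    (2; 1)
    (2; 1)
    (2; 1)
    (2; 1,1)
    (2; 1,1)
    (2; 1,1)
    (2; 1,1,1)
    (2; 1,1,1)
    (2; 1,1,2)
    (2; 1,1,2)
    (2; 1,2)
    (2; 1,2,2)
    (3; —)
    (3; 1)
    (3; 1)
    (4; 1)


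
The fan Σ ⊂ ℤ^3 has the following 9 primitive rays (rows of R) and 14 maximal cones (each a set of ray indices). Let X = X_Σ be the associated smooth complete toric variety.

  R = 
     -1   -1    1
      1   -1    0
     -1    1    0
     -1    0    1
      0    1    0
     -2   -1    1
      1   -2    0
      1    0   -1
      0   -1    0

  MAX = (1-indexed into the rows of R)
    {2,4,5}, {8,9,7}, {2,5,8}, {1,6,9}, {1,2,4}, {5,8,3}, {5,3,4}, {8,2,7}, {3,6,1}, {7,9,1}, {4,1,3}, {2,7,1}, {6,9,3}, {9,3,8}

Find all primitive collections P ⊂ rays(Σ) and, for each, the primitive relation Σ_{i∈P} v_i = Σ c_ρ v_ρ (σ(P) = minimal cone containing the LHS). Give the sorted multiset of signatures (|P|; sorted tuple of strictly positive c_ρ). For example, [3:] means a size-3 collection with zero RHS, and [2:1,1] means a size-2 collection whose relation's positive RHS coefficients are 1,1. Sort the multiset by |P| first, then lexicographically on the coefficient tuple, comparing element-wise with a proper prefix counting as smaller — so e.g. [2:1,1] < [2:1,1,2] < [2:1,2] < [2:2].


Primitive collections (16):

  P={2,3}:  v_{2} + v_{3} = 0 — sig = [2:]
  P={4,8}:  v_{4} + v_{8} = 0 — sig = [2:]
  P={5,9}:  v_{5} + v_{9} = 0 — sig = [2:]
  P={1,5}:  v_{1} + v_{5} = v_{4} — sig = [2:1]
  P={1,8}:  v_{1} + v_{8} = v_{9} — sig = [2:1]
  P={2,9}:  v_{2} + v_{9} = v_{7} — sig = [2:1]
  P={3,7}:  v_{3} + v_{7} = v_{9} — sig = [2:1]
  P={4,9}:  v_{4} + v_{9} = v_{1} — sig = [2:1]
  P={5,7}:  v_{5} + v_{7} = v_{2} — sig = [2:1]
  P={2,6}:  v_{2} + v_{6} = v_{1} + v_{9} — sig = [2:1,1]
  P={4,7}:  v_{4} + v_{7} = v_{1} + v_{2} — sig = [2:1,1]
  P={5,6}:  v_{5} + v_{6} = v_{1} + v_{3} — sig = [2:1,1]
  P={4,6}:  v_{4} + v_{6} = 2·v_{1} + v_{3} — sig = [2:1,2]
  P={6,7}:  v_{6} + v_{7} = v_{1} + 2·v_{9} — sig = [2:1,2]
  P={6,8}:  v_{6} + v_{8} = v_{3} + 2·v_{9} — sig = [2:1,2]
  P={1,3,9}:  v_{1} + v_{3} + v_{9} = v_{6} — sig = [3:1]

Sorted signature multiset PRS(X):
{ [2:] ×3,  [2:1] ×6,  [2:1,1] ×3,  [2:1,2] ×3,  [3:1] }


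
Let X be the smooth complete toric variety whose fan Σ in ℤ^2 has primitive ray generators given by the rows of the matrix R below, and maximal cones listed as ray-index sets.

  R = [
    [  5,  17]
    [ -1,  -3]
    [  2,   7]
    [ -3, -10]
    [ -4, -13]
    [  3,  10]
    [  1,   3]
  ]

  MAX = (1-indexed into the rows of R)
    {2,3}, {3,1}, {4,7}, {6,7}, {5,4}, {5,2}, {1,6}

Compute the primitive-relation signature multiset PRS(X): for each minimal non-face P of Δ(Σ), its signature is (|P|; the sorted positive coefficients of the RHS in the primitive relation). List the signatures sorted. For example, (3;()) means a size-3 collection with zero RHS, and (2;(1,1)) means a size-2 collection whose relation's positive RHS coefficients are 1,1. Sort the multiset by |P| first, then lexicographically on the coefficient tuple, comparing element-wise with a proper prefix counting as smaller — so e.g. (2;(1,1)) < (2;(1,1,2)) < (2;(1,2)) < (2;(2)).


The 14 primitive collections of Σ (r=7, n=2):

  P={2,7}:  v_{2} + v_{7} = 0 — sig = (2;())
  P={4,6}:  v_{4} + v_{6} = 0 — sig = (2;())
  P={1,4}:  v_{1} + v_{4} = v_{3} — sig = (2;(1))
  P={2,4}:  v_{2} + v_{4} = v_{5} — sig = (2;(1))
  P={2,6}:  v_{2} + v_{6} = v_{3} — sig = (2;(1))
  P={3,4}:  v_{3} + v_{4} = v_{2} — sig = (2;(1))
  P={3,6}:  v_{3} + v_{6} = v_{1} — sig = (2;(1))
  P={3,7}:  v_{3} + v_{7} = v_{6} — sig = (2;(1))
  P={5,6}:  v_{5} + v_{6} = v_{2} — sig = (2;(1))
  P={5,7}:  v_{5} + v_{7} = v_{4} — sig = (2;(1))
  P={1,5}:  v_{1} + v_{5} = v_{2} + v_{3} — sig = (2;(1,1))
  P={1,2}:  v_{1} + v_{2} = 2·v_{3} — sig = (2;(2))
  P={1,7}:  v_{1} + v_{7} = 2·v_{6} — sig = (2;(2))
  P={3,5}:  v_{3} + v_{5} = 2·v_{2} — sig = (2;(2))

Sorted signature multiset PRS(X):
[(2;()), (2;()), (2;(1)), (2;(1)), (2;(1)), (2;(1)), (2;(1)), (2;(1)), (2;(1)), (2;(1)), (2;(1,1)), (2;(2)), (2;(2)), (2;(2))]


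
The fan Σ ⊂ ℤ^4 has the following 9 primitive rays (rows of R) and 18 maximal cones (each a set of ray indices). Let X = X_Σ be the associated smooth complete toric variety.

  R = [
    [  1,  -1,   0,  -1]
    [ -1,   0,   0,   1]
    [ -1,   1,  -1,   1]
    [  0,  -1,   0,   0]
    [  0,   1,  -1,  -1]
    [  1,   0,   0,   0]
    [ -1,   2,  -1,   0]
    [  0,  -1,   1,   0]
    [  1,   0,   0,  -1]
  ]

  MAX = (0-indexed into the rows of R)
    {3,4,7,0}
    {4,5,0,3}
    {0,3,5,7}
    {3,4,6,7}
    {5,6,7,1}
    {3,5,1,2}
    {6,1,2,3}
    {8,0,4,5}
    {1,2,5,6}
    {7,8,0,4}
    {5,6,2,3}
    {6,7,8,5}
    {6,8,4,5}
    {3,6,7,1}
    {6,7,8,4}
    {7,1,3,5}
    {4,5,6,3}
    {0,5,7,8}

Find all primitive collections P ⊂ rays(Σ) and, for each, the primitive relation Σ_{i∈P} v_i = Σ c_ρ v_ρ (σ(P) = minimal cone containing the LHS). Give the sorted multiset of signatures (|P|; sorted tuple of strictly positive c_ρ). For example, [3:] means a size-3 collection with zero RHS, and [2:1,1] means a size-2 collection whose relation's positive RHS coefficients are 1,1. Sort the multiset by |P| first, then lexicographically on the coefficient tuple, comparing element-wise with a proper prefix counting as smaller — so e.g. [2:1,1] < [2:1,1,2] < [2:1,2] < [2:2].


Primitive collections (12):

  P = {1,8}:  v_{1} + v_{8} = 0 — sig = [2:]
  P = {0,1}:  v_{0} + v_{1} = v_{3} — sig = [2:1]
  P = {0,6}:  v_{0} + v_{6} = v_{4} — sig = [2:1]
  P = {2,7}:  v_{2} + v_{7} = v_{1} — sig = [2:1]
  P = {3,8}:  v_{3} + v_{8} = v_{0} — sig = [2:1]
  P = {1,4}:  v_{1} + v_{4} = v_{3} + v_{6} — sig = [2:1,1]
  P = {2,8}:  v_{2} + v_{8} = v_{3} + v_{5} + v_{6} — sig = [2:1,1,1]
  P = {0,2}:  v_{0} + v_{2} = 2·v_{3} + v_{5} + v_{6} — sig = [2:1,1,2]
  P = {2,4}:  v_{2} + v_{4} = 2·v_{3} + v_{5} + 2·v_{6} — sig = [2:1,2,2]
  P = {4,5,7}:  v_{4} + v_{5} + v_{7} = v_{8} — sig = [3:1]
  P = {3,5,6,7}:  v_{3} + v_{5} + v_{6} + v_{7} = 0 — sig = [4:]
  P = {1,3,5,6}:  v_{1} + v_{3} + v_{5} + v_{6} = v_{2} — sig = [4:1]

Sorted signature multiset PRS(X):
    [2:]
    [2:1]
    [2:1]
    [2:1]
    [2:1]
    [2:1,1]
    [2:1,1,1]
    [2:1,1,2]
    [2:1,2,2]
    [3:1]
    [4:]
    [4:1]


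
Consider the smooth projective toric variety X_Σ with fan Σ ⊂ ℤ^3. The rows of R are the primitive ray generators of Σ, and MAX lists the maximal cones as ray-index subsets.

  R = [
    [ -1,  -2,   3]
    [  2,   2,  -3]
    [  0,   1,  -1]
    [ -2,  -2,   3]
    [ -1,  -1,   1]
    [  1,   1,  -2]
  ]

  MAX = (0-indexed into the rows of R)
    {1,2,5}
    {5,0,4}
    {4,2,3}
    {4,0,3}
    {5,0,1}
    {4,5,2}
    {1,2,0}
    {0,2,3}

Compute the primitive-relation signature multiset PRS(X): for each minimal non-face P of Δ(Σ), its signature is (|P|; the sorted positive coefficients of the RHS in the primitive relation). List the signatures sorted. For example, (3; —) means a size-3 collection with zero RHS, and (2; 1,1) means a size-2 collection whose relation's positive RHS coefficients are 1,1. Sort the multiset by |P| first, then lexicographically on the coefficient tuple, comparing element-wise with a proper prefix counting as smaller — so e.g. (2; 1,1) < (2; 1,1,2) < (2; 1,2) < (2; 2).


5 collections generate NE(X_Σ); each relation:

  • {1,3}:  v_{1} + v_{3} = 0  ⇒ sig = (2; —)
  • {1,4}:  v_{1} + v_{4} = v_{5}  ⇒ sig = (2; 1)
  • {3,5}:  v_{3} + v_{5} = v_{4}  ⇒ sig = (2; 1)
  • {0,2,5}:  v_{0} + v_{2} + v_{5} = 0  ⇒ sig = (3; —)
  • {0,2,4}:  v_{0} + v_{2} + v_{4} = v_{3}  ⇒ sig = (3; 1)

Hence PRS(X_Σ) =
{ (2; —),  (2; 1) ×2,  (3; —),  (3; 1) }


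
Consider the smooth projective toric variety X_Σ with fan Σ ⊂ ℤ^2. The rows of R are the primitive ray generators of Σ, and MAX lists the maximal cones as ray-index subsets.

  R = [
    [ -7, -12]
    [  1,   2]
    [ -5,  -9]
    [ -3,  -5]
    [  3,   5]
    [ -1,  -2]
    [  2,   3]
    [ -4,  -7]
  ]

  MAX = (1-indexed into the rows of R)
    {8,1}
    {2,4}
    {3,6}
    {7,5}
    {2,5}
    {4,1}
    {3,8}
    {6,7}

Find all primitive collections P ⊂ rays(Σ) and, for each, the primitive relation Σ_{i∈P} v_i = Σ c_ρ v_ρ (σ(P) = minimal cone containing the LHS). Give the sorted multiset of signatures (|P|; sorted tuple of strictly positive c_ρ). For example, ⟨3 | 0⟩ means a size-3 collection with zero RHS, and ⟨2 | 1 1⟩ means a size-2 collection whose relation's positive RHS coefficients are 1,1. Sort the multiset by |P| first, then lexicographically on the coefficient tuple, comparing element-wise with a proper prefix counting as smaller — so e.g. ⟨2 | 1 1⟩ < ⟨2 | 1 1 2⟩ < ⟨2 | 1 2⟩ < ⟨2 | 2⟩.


Minimal non-faces — 20 found among 8 rays, 8 max cones:

  P={2,6}:  v_{2} + v_{6} = 0  ⟹  sig = ⟨2 | 0⟩
  P={4,5}:  v_{4} + v_{5} = 0  ⟹  sig = ⟨2 | 0⟩
  P={1,5}:  v_{1} + v_{5} = v_{8}  ⟹  sig = ⟨2 | 1⟩
  P={1,7}:  v_{1} + v_{7} = v_{3}  ⟹  sig = ⟨2 | 1⟩
  P={2,3}:  v_{2} + v_{3} = v_{8}  ⟹  sig = ⟨2 | 1⟩
  P={2,7}:  v_{2} + v_{7} = v_{5}  ⟹  sig = ⟨2 | 1⟩
  P={2,8}:  v_{2} + v_{8} = v_{4}  ⟹  sig = ⟨2 | 1⟩
  P={4,6}:  v_{4} + v_{6} = v_{8}  ⟹  sig = ⟨2 | 1⟩
  P={4,7}:  v_{4} + v_{7} = v_{6}  ⟹  sig = ⟨2 | 1⟩
  P={4,8}:  v_{4} + v_{8} = v_{1}  ⟹  sig = ⟨2 | 1⟩
  P={5,6}:  v_{5} + v_{6} = v_{7}  ⟹  sig = ⟨2 | 1⟩
  P={5,8}:  v_{5} + v_{8} = v_{6}  ⟹  sig = ⟨2 | 1⟩
  P={6,8}:  v_{6} + v_{8} = v_{3}  ⟹  sig = ⟨2 | 1⟩
  P={1,2}:  v_{1} + v_{2} = 2·v_{4}  ⟹  sig = ⟨2 | 2⟩
  P={1,6}:  v_{1} + v_{6} = 2·v_{8}  ⟹  sig = ⟨2 | 2⟩
  P={3,4}:  v_{3} + v_{4} = 2·v_{8}  ⟹  sig = ⟨2 | 2⟩
  P={3,5}:  v_{3} + v_{5} = 2·v_{6}  ⟹  sig = ⟨2 | 2⟩
  P={7,8}:  v_{7} + v_{8} = 2·v_{6}  ⟹  sig = ⟨2 | 2⟩
  P={1,3}:  v_{1} + v_{3} = 3·v_{8}  ⟹  sig = ⟨2 | 3⟩
  P={3,7}:  v_{3} + v_{7} = 3·v_{6}  ⟹  sig = ⟨2 | 3⟩

Signatures (|P|; sorted positive RHS coefficients), sorted:
{ ⟨2 | 0⟩ ×2,  ⟨2 | 1⟩ ×11,  ⟨2 | 2⟩ ×5,  ⟨2 | 3⟩ ×2 }


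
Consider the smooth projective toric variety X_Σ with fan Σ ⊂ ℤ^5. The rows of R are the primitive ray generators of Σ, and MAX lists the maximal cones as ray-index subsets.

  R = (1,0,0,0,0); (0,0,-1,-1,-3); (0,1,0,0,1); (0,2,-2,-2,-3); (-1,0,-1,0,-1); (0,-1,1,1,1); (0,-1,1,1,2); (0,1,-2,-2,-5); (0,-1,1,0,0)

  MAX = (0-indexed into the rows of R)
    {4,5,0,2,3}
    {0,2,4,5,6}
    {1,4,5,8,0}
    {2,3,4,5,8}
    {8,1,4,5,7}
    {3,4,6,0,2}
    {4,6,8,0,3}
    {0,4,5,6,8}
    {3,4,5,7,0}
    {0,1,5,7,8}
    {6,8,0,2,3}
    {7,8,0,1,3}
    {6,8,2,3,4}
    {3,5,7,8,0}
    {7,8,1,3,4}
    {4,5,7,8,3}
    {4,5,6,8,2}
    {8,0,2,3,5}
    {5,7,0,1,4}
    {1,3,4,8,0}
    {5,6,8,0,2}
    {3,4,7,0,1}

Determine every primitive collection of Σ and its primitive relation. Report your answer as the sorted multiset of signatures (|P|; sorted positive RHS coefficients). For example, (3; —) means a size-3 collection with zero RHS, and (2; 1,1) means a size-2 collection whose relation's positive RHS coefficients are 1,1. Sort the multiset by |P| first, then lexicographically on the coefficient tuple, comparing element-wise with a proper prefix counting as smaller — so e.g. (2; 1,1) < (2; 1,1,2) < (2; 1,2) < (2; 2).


The 9 primitive collections of Σ (r=9, n=5):

  P={6,7}:  v_{6} + v_{7} = v_{1}  ⟹  sig = (2; 1)
  P={1,2}:  v_{1} + v_{2} = v_{3} + v_{5}  ⟹  sig = (2; 1,1)
  P={1,6}:  v_{1} + v_{6} = v_{0} + v_{4} + v_{8}  ⟹  sig = (2; 1,1,1)
  P={2,7}:  v_{2} + v_{7} = 2·v_{3} + 2·v_{5}  ⟹  sig = (2; 2,2)
  P={3,5,6}:  v_{3} + v_{5} + v_{6} = 0  ⟹  sig = (3; —)
  P={1,3,5}:  v_{1} + v_{3} + v_{5} = v_{7}  ⟹  sig = (3; 1)
  P={0,2,4,8}:  v_{0} + v_{2} + v_{4} + v_{8} = 0  ⟹  sig = (4; —)
  P={0,4,7,8}:  v_{0} + v_{4} + v_{7} + v_{8} = 2·v_{1}  ⟹  sig = (4; 2)
  P={0,3,4,5,8}:  v_{0} + v_{3} + v_{4} + v_{5} + v_{8} = v_{1}  ⟹  sig = (5; 1)

Sorted signature multiset PRS(X):
    |P|=2: 4 collections, coeffs (1), (1,1), (1,1,1), (2,2)
    |P|=3: 2 collections, coeffs (), (1)
    |P|=4: 2 collections, coeffs (), (2)
    |P|=5: 1 collection, coeffs (1)


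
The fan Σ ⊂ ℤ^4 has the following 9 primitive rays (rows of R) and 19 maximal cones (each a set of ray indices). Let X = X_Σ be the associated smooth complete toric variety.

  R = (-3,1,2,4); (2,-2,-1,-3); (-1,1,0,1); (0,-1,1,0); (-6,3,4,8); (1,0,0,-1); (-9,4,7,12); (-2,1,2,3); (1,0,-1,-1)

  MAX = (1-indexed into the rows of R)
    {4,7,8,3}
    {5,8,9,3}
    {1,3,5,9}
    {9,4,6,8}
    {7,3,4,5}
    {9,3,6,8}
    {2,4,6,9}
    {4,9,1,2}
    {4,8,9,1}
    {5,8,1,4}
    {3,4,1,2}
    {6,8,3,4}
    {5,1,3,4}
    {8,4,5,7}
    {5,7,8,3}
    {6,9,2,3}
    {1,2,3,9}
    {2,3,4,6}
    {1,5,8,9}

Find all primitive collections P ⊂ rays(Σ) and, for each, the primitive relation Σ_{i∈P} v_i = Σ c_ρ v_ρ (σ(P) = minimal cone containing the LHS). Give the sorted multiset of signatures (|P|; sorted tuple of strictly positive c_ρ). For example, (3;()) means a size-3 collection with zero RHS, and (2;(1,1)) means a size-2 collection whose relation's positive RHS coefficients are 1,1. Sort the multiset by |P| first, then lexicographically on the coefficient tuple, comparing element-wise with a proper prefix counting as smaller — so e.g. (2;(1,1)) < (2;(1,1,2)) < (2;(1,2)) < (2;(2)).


12 minimal non-faces of Δ(Σ) (on 9 rays):

  {1,6}:  v_{1} + v_{6} = v_{8}  ⇒ sig = (2;(1))
  {2,8}:  v_{2} + v_{8} = v_{4}  ⇒ sig = (2;(1))
  {7,9}:  v_{7} + v_{9} = v_{5} + v_{8}  ⇒ sig = (2;(1,1))
  {2,5}:  v_{2} + v_{5} = v_{1} + v_{3} + v_{4}  ⇒ sig = (2;(1,1,1))
  {2,7}:  v_{2} + v_{7} = v_{3} + 2·v_{4} + v_{5}  ⇒ sig = (2;(1,1,2))
  {1,7}:  v_{1} + v_{7} = v_{4} + 2·v_{5}  ⇒ sig = (2;(1,2))
  {5,6}:  v_{5} + v_{6} = v_{3} + 2·v_{8}  ⇒ sig = (2;(1,2))
  {6,7}:  v_{6} + v_{7} = 2·v_{3} + v_{4} + 3·v_{8}  ⇒ sig = (2;(1,2,3))
  {3,4,9}:  v_{3} + v_{4} + v_{9} = 0  ⇒ sig = (3;())
  {1,3,8}:  v_{1} + v_{3} + v_{8} = v_{5}  ⇒ sig = (3;(1))
  {4,5,9}:  v_{4} + v_{5} + v_{9} = v_{1} + v_{8}  ⇒ sig = (3;(1,1))
  {3,4,5,8}:  v_{3} + v_{4} + v_{5} + v_{8} = v_{7}  ⇒ sig = (4;(1))

Sorted signature multiset PRS(X):
{ (2;(1)) ×2,  (2;(1,1)),  (2;(1,1,1)),  (2;(1,1,2)),  (2;(1,2)) ×2,  (2;(1,2,3)),  (3;()),  (3;(1)),  (3;(1,1)),  (4;(1)) }


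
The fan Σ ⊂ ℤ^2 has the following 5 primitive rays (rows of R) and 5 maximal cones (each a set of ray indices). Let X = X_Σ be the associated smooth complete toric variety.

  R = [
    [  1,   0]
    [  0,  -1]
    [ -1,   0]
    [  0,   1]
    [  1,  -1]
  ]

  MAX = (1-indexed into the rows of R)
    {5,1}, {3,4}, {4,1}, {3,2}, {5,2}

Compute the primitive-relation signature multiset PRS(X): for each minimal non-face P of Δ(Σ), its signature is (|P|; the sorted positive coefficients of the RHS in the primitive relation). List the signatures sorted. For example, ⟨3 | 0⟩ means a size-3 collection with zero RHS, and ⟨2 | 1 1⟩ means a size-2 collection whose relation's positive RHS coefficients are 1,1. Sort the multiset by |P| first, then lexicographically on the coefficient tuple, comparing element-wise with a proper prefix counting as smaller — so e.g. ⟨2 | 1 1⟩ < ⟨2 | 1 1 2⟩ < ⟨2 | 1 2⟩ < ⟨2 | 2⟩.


5 minimal non-faces of Δ(Σ) (on 5 rays):

  P={1,3}:  v_{1} + v_{3} = 0  ⇒ sig = ⟨2 | 0⟩
  P={2,4}:  v_{2} + v_{4} = 0  ⇒ sig = ⟨2 | 0⟩
  P={1,2}:  v_{1} + v_{2} = v_{5}  ⇒ sig = ⟨2 | 1⟩
  P={3,5}:  v_{3} + v_{5} = v_{2}  ⇒ sig = ⟨2 | 1⟩
  P={4,5}:  v_{4} + v_{5} = v_{1}  ⇒ sig = ⟨2 | 1⟩

so the primitive-relation signature multiset is
    |P|=2: 5 collections, coeffs (), (), (1), (1), (1)


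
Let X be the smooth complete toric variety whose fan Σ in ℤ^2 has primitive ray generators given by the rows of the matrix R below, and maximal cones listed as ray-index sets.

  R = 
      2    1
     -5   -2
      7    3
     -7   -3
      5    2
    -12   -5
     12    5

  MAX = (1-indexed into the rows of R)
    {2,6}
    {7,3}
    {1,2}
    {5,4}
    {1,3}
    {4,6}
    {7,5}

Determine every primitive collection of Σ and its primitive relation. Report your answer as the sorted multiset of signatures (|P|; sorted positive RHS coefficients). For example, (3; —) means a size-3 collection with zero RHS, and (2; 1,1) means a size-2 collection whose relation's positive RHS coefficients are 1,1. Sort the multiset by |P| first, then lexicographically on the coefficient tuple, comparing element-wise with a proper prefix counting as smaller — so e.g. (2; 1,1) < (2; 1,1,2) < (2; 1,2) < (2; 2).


Minimal non-faces — 14 found among 7 rays, 7 max cones:

  {2,5}:  v_{2} + v_{5} = 0 — sig = (2; —)
  {3,4}:  v_{3} + v_{4} = 0 — sig = (2; —)
  {6,7}:  v_{6} + v_{7} = 0 — sig = (2; —)
  {1,4}:  v_{1} + v_{4} = v_{2} — sig = (2; 1)
  {1,5}:  v_{1} + v_{5} = v_{3} — sig = (2; 1)
  {2,3}:  v_{2} + v_{3} = v_{1} — sig = (2; 1)
  {2,4}:  v_{2} + v_{4} = v_{6} — sig = (2; 1)
  {2,7}:  v_{2} + v_{7} = v_{3} — sig = (2; 1)
  {3,5}:  v_{3} + v_{5} = v_{7} — sig = (2; 1)
  {3,6}:  v_{3} + v_{6} = v_{2} — sig = (2; 1)
  {4,7}:  v_{4} + v_{7} = v_{5} — sig = (2; 1)
  {5,6}:  v_{5} + v_{6} = v_{4} — sig = (2; 1)
  {1,6}:  v_{1} + v_{6} = 2·v_{2} — sig = (2; 2)
  {1,7}:  v_{1} + v_{7} = 2·v_{3} — sig = (2; 2)

Sorted signature multiset PRS(X):
[(2; —), (2; —), (2; —), (2; 1), (2; 1), (2; 1), (2; 1), (2; 1), (2; 1), (2; 1), (2; 1), (2; 1), (2; 2), (2; 2)]


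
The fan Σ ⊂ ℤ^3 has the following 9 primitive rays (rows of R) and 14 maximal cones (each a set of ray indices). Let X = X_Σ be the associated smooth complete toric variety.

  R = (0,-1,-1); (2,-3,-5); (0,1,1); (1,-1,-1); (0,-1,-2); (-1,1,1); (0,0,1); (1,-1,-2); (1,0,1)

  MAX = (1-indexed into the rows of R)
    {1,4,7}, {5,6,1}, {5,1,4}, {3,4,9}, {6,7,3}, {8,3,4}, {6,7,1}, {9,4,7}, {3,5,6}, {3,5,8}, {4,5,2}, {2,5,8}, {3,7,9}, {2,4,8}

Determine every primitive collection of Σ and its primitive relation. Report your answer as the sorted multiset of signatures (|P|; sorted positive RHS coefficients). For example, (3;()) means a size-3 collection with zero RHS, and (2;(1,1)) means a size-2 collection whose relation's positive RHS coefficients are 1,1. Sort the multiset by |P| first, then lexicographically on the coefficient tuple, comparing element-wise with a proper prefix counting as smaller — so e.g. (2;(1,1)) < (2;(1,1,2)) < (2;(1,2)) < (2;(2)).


18 collections generate NE(X_Σ); each relation:

  P = {1,3}:  v_{1} + v_{3} = 0  →  sig = (2;())
  P = {4,6}:  v_{4} + v_{6} = 0  →  sig = (2;())
  P = {5,7}:  v_{5} + v_{7} = v_{1}  →  sig = (2;(1))
  P = {5,9}:  v_{5} + v_{9} = v_{4}  →  sig = (2;(1))
  P = {7,8}:  v_{7} + v_{8} = v_{4}  →  sig = (2;(1))
  P = {1,8}:  v_{1} + v_{8} = v_{4} + v_{5}  →  sig = (2;(1,1))
  P = {1,9}:  v_{1} + v_{9} = v_{4} + v_{7}  →  sig = (2;(1,1))
  P = {2,6}:  v_{2} + v_{6} = v_{5} + v_{8}  →  sig = (2;(1,1))
  P = {6,8}:  v_{6} + v_{8} = v_{3} + v_{5}  →  sig = (2;(1,1))
  P = {6,9}:  v_{6} + v_{9} = v_{3} + v_{7}  →  sig = (2;(1,1))
  P = {2,7}:  v_{2} + v_{7} = 2·v_{4} + v_{5}  →  sig = (2;(1,2))
  P = {2,9}:  v_{2} + v_{9} = 2·v_{4} + v_{8}  →  sig = (2;(1,2))
  P = {8,9}:  v_{8} + v_{9} = v_{3} + 2·v_{4}  →  sig = (2;(1,2))
  P = {2,3}:  v_{2} + v_{3} = 2·v_{8}  →  sig = (2;(2))
  P = {1,2}:  v_{1} + v_{2} = 2·v_{4} + 2·v_{5}  →  sig = (2;(2,2))
  P = {3,4,5}:  v_{3} + v_{4} + v_{5} = v_{8}  →  sig = (3;(1))
  P = {3,4,7}:  v_{3} + v_{4} + v_{7} = v_{9}  →  sig = (3;(1))
  P = {4,5,8}:  v_{4} + v_{5} + v_{8} = v_{2}  →  sig = (3;(1))

Signatures (|P|; sorted positive RHS coefficients), sorted:
    (2;())
    (2;())
    (2;(1))
    (2;(1))
    (2;(1))
    (2;(1,1))
    (2;(1,1))
    (2;(1,1))
    (2;(1,1))
    (2;(1,1))
    (2;(1,2))
    (2;(1,2))
    (2;(1,2))
    (2;(2))
    (2;(2,2))
    (3;(1))
    (3;(1))
    (3;(1))


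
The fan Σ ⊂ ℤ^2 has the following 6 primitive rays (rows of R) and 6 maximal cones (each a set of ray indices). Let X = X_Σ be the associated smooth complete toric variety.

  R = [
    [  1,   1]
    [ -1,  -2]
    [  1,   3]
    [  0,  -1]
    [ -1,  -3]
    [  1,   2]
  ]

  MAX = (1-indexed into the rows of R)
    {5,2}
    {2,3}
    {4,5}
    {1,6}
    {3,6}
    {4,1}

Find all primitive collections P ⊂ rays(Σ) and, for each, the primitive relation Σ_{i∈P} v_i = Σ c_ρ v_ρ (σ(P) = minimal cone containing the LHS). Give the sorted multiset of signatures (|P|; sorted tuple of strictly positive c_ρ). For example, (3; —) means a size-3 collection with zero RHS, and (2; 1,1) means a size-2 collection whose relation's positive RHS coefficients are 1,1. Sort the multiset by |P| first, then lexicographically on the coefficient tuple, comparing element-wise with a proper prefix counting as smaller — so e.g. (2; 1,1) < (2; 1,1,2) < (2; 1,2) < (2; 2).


Primitive collections (9):

  • {2,6}:  v_{2} + v_{6} = 0  ⇒ sig = (2; —)
  • {3,5}:  v_{3} + v_{5} = 0  ⇒ sig = (2; —)
  • {1,2}:  v_{1} + v_{2} = v_{4}  ⇒ sig = (2; 1)
  • {2,4}:  v_{2} + v_{4} = v_{5}  ⇒ sig = (2; 1)
  • {3,4}:  v_{3} + v_{4} = v_{6}  ⇒ sig = (2; 1)
  • {4,6}:  v_{4} + v_{6} = v_{1}  ⇒ sig = (2; 1)
  • {5,6}:  v_{5} + v_{6} = v_{4}  ⇒ sig = (2; 1)
  • {1,3}:  v_{1} + v_{3} = 2·v_{6}  ⇒ sig = (2; 2)
  • {1,5}:  v_{1} + v_{5} = 2·v_{4}  ⇒ sig = (2; 2)

Sorted signature multiset PRS(X):
[(2; —), (2; —), (2; 1), (2; 1), (2; 1), (2; 1), (2; 1), (2; 2), (2; 2)]


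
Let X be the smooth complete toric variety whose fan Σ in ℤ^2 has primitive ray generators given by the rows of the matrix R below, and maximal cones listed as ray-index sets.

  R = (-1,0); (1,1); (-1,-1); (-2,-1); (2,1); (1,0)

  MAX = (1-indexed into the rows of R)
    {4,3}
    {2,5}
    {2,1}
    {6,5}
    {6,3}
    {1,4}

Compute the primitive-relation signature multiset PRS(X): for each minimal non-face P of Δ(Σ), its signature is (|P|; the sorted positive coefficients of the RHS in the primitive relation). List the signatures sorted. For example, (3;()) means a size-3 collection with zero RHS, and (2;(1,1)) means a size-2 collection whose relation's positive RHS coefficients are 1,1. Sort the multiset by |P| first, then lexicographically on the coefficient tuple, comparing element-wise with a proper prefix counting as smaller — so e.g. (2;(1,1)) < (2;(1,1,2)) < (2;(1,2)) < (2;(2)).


Primitive collections (9):

  P = {1,6}:  v_{1} + v_{6} = 0  so sig = (2;())
  P = {2,3}:  v_{2} + v_{3} = 0  so sig = (2;())
  P = {4,5}:  v_{4} + v_{5} = 0  so sig = (2;())
  P = {1,3}:  v_{1} + v_{3} = v_{4}  so sig = (2;(1))
  P = {1,5}:  v_{1} + v_{5} = v_{2}  so sig = (2;(1))
  P = {2,4}:  v_{2} + v_{4} = v_{1}  so sig = (2;(1))
  P = {2,6}:  v_{2} + v_{6} = v_{5}  so sig = (2;(1))
  P = {3,5}:  v_{3} + v_{5} = v_{6}  so sig = (2;(1))
  P = {4,6}:  v_{4} + v_{6} = v_{3}  so sig = (2;(1))

Sorted signature multiset PRS(X):
[(2;()), (2;()), (2;()), (2;(1)), (2;(1)), (2;(1)), (2;(1)), (2;(1)), (2;(1))]


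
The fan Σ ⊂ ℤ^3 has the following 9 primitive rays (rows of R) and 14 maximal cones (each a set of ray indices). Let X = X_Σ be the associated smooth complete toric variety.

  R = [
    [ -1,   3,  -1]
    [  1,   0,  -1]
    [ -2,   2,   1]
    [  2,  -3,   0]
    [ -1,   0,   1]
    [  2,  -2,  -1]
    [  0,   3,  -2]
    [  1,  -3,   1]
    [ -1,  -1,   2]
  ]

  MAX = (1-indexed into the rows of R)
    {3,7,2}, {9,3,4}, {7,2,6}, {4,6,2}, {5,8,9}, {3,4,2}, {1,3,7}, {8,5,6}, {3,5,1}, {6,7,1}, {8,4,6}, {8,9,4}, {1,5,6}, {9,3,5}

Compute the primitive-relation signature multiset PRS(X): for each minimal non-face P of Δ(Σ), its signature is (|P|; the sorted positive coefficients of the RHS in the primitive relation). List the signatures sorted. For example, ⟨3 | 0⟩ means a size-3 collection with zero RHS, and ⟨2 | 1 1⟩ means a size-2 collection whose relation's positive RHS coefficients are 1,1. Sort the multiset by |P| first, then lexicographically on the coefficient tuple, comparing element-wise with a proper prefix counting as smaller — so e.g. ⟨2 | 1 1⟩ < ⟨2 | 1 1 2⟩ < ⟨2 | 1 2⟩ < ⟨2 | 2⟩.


The 15 primitive collections of Σ (r=9, n=3):

  P = {1,8}:  v_{1} + v_{8} = 0  so sig = ⟨2 | 0⟩
  P = {2,5}:  v_{2} + v_{5} = 0  so sig = ⟨2 | 0⟩
  P = {3,6}:  v_{3} + v_{6} = 0  so sig = ⟨2 | 0⟩
  P = {1,2}:  v_{1} + v_{2} = v_{7}  so sig = ⟨2 | 1⟩
  P = {1,4}:  v_{1} + v_{4} = v_{2}  so sig = ⟨2 | 1⟩
  P = {1,9}:  v_{1} + v_{9} = v_{3}  so sig = ⟨2 | 1⟩
  P = {2,8}:  v_{2} + v_{8} = v_{4}  so sig = ⟨2 | 1⟩
  P = {3,8}:  v_{3} + v_{8} = v_{9}  so sig = ⟨2 | 1⟩
  P = {4,5}:  v_{4} + v_{5} = v_{8}  so sig = ⟨2 | 1⟩
  P = {5,7}:  v_{5} + v_{7} = v_{1}  so sig = ⟨2 | 1⟩
  P = {6,9}:  v_{6} + v_{9} = v_{8}  so sig = ⟨2 | 1⟩
  P = {7,8}:  v_{7} + v_{8} = v_{2}  so sig = ⟨2 | 1⟩
  P = {2,9}:  v_{2} + v_{9} = v_{3} + v_{4}  so sig = ⟨2 | 1 1⟩
  P = {7,9}:  v_{7} + v_{9} = v_{2} + v_{3}  so sig = ⟨2 | 1 1⟩
  P = {4,7}:  v_{4} + v_{7} = 2·v_{2}  so sig = ⟨2 | 2⟩

Sorted signature multiset PRS(X):
{ ⟨2 | 0⟩ ×3,  ⟨2 | 1⟩ ×9,  ⟨2 | 1 1⟩ ×2,  ⟨2 | 2⟩ }


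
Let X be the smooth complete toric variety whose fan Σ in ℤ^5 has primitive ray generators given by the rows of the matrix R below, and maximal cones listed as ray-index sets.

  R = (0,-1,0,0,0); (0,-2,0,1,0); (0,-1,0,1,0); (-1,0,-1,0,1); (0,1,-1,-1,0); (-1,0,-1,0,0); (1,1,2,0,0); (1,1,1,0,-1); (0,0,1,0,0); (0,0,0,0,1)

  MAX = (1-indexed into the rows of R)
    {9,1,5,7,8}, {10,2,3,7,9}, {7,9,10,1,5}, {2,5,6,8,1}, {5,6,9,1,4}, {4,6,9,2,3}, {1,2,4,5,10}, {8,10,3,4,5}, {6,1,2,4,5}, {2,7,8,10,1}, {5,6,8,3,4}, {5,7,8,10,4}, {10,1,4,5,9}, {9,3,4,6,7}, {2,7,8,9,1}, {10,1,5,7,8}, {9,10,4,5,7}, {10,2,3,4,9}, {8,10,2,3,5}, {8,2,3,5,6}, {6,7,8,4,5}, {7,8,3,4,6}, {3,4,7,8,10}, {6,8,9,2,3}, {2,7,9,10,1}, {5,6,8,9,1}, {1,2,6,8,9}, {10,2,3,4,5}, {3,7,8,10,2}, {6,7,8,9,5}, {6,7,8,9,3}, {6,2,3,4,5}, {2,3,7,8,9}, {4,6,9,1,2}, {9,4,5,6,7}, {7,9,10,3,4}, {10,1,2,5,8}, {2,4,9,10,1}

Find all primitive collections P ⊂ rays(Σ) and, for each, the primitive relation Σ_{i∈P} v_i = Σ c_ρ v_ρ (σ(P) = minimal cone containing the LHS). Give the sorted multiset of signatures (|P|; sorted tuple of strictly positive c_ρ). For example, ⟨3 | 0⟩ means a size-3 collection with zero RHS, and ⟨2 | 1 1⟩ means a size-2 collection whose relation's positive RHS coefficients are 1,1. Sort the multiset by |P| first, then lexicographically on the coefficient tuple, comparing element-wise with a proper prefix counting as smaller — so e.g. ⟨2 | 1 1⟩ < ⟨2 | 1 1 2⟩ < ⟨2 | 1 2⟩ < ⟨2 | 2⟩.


14 minimal non-faces of Δ(Σ) (on 10 rays):

  • {1,3}:  v_{1} + v_{3} = v_{2}  →  sig = ⟨2 | 1⟩
  • {6,10}:  v_{6} + v_{10} = v_{4}  →  sig = ⟨2 | 1⟩
  • {1,4,8}:  v_{1} + v_{4} + v_{8} = 0  →  sig = ⟨3 | 0⟩
  • {3,5,9}:  v_{3} + v_{5} + v_{9} = 0  →  sig = ⟨3 | 0⟩
  • {1,6,7}:  v_{1} + v_{6} + v_{7} = v_{9}  →  sig = ⟨3 | 1⟩
  • {2,4,8}:  v_{2} + v_{4} + v_{8} = v_{3}  →  sig = ⟨3 | 1⟩
  • {2,5,9}:  v_{2} + v_{5} + v_{9} = v_{1}  →  sig = ⟨3 | 1⟩
  • {8,9,10}:  v_{8} + v_{9} + v_{10} = v_{7}  →  sig = ⟨3 | 1⟩
  • {1,4,7}:  v_{1} + v_{4} + v_{7} = v_{9} + v_{10}  →  sig = ⟨3 | 1 1⟩
  • {2,6,7}:  v_{2} + v_{6} + v_{7} = v_{3} + v_{9}  →  sig = ⟨3 | 1 1⟩
  • {3,5,7}:  v_{3} + v_{5} + v_{7} = v_{8} + v_{10}  →  sig = ⟨3 | 1 1⟩
  • {4,8,9}:  v_{4} + v_{8} + v_{9} = v_{6} + v_{7}  →  sig = ⟨3 | 1 1⟩
  • {2,4,7}:  v_{2} + v_{4} + v_{7} = v_{3} + v_{9} + v_{10}  →  sig = ⟨3 | 1 1 1⟩
  • {2,5,7}:  v_{2} + v_{5} + v_{7} = v_{1} + v_{8} + v_{10}  →  sig = ⟨3 | 1 1 1⟩

Signatures (|P|; sorted positive RHS coefficients), sorted:
{ ⟨2 | 1⟩ ×2,  ⟨3 | 0⟩ ×2,  ⟨3 | 1⟩ ×4,  ⟨3 | 1 1⟩ ×4,  ⟨3 | 1 1 1⟩ ×2 }


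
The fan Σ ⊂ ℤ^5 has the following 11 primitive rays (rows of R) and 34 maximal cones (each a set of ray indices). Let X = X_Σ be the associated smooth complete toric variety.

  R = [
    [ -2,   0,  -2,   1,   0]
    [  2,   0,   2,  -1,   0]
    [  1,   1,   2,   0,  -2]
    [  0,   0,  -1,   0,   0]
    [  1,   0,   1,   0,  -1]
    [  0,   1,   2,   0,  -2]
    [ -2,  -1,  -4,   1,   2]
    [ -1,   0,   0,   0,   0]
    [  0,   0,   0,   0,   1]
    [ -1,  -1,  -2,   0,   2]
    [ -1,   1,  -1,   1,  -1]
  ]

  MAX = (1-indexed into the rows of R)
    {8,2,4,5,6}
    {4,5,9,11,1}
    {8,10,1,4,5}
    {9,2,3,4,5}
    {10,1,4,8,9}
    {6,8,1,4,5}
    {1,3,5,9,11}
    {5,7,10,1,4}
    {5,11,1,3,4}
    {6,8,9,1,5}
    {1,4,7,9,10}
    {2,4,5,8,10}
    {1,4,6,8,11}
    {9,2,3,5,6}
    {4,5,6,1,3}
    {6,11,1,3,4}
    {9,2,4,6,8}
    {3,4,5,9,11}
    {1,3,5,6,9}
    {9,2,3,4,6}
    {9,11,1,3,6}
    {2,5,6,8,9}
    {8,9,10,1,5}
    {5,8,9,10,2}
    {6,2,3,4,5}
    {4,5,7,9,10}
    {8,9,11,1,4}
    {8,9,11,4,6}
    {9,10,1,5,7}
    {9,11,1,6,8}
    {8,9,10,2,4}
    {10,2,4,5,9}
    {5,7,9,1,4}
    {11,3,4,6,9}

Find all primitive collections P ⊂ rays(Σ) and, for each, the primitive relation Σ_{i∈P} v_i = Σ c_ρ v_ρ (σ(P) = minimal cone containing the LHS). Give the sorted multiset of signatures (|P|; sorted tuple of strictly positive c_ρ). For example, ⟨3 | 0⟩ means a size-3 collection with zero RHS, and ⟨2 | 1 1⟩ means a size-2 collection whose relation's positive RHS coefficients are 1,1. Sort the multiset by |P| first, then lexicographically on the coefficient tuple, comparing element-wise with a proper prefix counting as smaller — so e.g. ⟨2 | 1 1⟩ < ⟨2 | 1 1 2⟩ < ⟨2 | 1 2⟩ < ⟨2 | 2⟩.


|primitive collections| = 18. Relations:

  P = {1,2}:  v_{1} + v_{2} = 0  →  sig = ⟨2 | 0⟩
  P = {3,10}:  v_{3} + v_{10} = 0  →  sig = ⟨2 | 0⟩
  P = {3,8}:  v_{3} + v_{8} = v_{6}  →  sig = ⟨2 | 1⟩
  P = {6,7}:  v_{6} + v_{7} = v_{1}  →  sig = ⟨2 | 1⟩
  P = {6,10}:  v_{6} + v_{10} = v_{8}  →  sig = ⟨2 | 1⟩
  P = {7,8}:  v_{7} + v_{8} = v_{1} + v_{10}  →  sig = ⟨2 | 1 1⟩
  P = {2,11}:  v_{2} + v_{11} = v_{3} + v_{4} + v_{9}  →  sig = ⟨2 | 1 1 1⟩
  P = {10,11}:  v_{10} + v_{11} = v_{1} + v_{4} + v_{9}  →  sig = ⟨2 | 1 1 1⟩
  P = {2,7}:  v_{2} + v_{7} = v_{4} + v_{5} + v_{9} + v_{10}  →  sig = ⟨2 | 1 1 1 1⟩
  P = {3,7}:  v_{3} + v_{7} = v_{1} + v_{4} + v_{5} + v_{9}  →  sig = ⟨2 | 1 1 1 1⟩
  P = {7,11}:  v_{7} + v_{11} = 2·v_{1} + 2·v_{4} + v_{5} + 2·v_{9}  →  sig = ⟨2 | 1 2 2 2⟩
  P = {5,8,11}:  v_{5} + v_{8} + v_{11} = v_{1} + v_{3}  →  sig = ⟨3 | 1 1⟩
  P = {5,6,11}:  v_{5} + v_{6} + v_{11} = v_{1} + 2·v_{3}  →  sig = ⟨3 | 1 2⟩
  P = {4,5,8,9}:  v_{4} + v_{5} + v_{8} + v_{9} = 0  →  sig = ⟨4 | 0⟩
  P = {1,3,4,9}:  v_{1} + v_{3} + v_{4} + v_{9} = v_{11}  →  sig = ⟨4 | 1⟩
  P = {4,5,6,9}:  v_{4} + v_{5} + v_{6} + v_{9} = v_{3}  →  sig = ⟨4 | 1⟩
  P = {1,4,6,9}:  v_{1} + v_{4} + v_{6} + v_{9} = v_{8} + v_{11}  →  sig = ⟨4 | 1 1⟩
  P = {1,4,5,9,10}:  v_{1} + v_{4} + v_{5} + v_{9} + v_{10} = v_{7}  →  sig = ⟨5 | 1⟩

Signatures (|P|; sorted positive RHS coefficients), sorted:
[⟨2 | 0⟩, ⟨2 | 0⟩, ⟨2 | 1⟩, ⟨2 | 1⟩, ⟨2 | 1⟩, ⟨2 | 1 1⟩, ⟨2 | 1 1 1⟩, ⟨2 | 1 1 1⟩, ⟨2 | 1 1 1 1⟩, ⟨2 | 1 1 1 1⟩, ⟨2 | 1 2 2 2⟩, ⟨3 | 1 1⟩, ⟨3 | 1 2⟩, ⟨4 | 0⟩, ⟨4 | 1⟩, ⟨4 | 1⟩, ⟨4 | 1 1⟩, ⟨5 | 1⟩]


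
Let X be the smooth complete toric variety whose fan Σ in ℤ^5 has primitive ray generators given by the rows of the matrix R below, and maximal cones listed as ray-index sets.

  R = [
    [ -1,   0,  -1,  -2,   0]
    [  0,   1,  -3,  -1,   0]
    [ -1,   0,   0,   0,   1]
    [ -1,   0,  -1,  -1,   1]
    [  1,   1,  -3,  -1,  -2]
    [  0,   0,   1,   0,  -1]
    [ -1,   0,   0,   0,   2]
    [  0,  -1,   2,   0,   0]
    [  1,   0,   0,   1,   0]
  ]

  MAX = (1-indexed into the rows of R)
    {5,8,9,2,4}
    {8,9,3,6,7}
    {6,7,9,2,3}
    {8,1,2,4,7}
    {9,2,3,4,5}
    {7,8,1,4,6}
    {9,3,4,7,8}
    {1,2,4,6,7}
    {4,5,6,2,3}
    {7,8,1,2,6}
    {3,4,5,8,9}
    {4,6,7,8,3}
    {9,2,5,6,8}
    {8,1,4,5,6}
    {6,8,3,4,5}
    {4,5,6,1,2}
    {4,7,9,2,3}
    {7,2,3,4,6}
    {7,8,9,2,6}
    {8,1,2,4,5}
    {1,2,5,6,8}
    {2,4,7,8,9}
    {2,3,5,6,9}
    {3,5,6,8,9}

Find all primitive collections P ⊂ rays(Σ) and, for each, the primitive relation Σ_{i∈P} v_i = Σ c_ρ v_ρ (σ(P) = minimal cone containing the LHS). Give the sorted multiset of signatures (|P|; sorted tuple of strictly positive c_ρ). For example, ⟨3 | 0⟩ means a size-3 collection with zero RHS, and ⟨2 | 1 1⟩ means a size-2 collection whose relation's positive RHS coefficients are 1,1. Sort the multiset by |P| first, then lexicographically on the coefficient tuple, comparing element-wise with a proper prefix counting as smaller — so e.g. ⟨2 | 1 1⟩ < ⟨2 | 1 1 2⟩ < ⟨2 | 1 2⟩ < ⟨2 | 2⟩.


Δ(Σ) — 9 vertices, 6 min non-faces:

  • {5,7}:  v_{5} + v_{7} = v_{2} ; sig = ⟨2 | 1⟩
  • {1,9}:  v_{1} + v_{9} = v_{2} + v_{8} ; sig = ⟨2 | 1 1⟩
  • {1,3}:  v_{1} + v_{3} = 2·v_{4} + v_{6} ; sig = ⟨2 | 1 2⟩
  • {4,6,9}:  v_{4} + v_{6} + v_{9} = 0 ; sig = ⟨3 | 0⟩
  • {2,3,8}:  v_{2} + v_{3} + v_{8} = v_{4} ; sig = ⟨3 | 1⟩
  • {2,4,6,8}:  v_{2} + v_{4} + v_{6} + v_{8} = v_{1} ; sig = ⟨4 | 1⟩

Signatures (|P|; sorted positive RHS coefficients), sorted:
{ ⟨2 | 1⟩,  ⟨2 | 1 1⟩,  ⟨2 | 1 2⟩,  ⟨3 | 0⟩,  ⟨3 | 1⟩,  ⟨4 | 1⟩ }


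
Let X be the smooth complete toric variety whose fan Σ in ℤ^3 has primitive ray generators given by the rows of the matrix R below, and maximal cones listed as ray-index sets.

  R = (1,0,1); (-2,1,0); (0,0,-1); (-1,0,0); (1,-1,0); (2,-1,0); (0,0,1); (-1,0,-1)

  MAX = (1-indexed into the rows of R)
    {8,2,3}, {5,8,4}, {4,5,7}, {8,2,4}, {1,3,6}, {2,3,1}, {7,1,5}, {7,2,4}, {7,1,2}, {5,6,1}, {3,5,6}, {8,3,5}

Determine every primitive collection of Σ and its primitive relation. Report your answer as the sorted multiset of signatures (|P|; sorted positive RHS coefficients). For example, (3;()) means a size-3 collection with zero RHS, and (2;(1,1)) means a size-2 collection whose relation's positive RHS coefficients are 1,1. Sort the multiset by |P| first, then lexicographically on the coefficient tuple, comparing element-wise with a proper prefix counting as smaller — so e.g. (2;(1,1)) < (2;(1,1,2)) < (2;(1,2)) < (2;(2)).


11 collections generate NE(X_Σ); each relation:

  P={1,8}:  v_{1} + v_{8} = 0 ; sig = (2;())
  P={2,6}:  v_{2} + v_{6} = 0 ; sig = (2;())
  P={3,7}:  v_{3} + v_{7} = 0 ; sig = (2;())
  P={1,4}:  v_{1} + v_{4} = v_{7} ; sig = (2;(1))
  P={2,5}:  v_{2} + v_{5} = v_{4} ; sig = (2;(1))
  P={3,4}:  v_{3} + v_{4} = v_{8} ; sig = (2;(1))
  P={4,6}:  v_{4} + v_{6} = v_{5} ; sig = (2;(1))
  P={7,8}:  v_{7} + v_{8} = v_{4} ; sig = (2;(1))
  P={6,7}:  v_{6} + v_{7} = v_{1} + v_{5} ; sig = (2;(1,1))
  P={6,8}:  v_{6} + v_{8} = v_{3} + v_{5} ; sig = (2;(1,1))
  P={1,3,5}:  v_{1} + v_{3} + v_{5} = v_{6} ; sig = (3;(1))

Sorted signature multiset PRS(X):
    (2;())
    (2;())
    (2;())
    (2;(1))
    (2;(1))
    (2;(1))
    (2;(1))
    (2;(1))
    (2;(1,1))
    (2;(1,1))
    (3;(1))


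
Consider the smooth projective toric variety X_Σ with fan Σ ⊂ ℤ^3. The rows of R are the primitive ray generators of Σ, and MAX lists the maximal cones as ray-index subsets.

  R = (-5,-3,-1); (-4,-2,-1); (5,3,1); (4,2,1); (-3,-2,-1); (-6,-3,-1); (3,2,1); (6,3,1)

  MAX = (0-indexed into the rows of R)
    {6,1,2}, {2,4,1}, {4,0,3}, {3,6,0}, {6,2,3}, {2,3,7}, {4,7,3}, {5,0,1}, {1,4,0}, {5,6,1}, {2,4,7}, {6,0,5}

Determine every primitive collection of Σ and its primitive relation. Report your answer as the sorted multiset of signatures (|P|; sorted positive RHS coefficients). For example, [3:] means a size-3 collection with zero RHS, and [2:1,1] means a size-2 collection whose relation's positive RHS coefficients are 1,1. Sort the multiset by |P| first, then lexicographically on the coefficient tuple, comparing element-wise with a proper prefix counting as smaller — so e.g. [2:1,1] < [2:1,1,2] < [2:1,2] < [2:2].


Σ has 12 primitive collections:

  {0,2}:  v_{0} + v_{2} = 0  so sig = [2:]
  {1,3}:  v_{1} + v_{3} = 0  so sig = [2:]
  {4,6}:  v_{4} + v_{6} = 0  so sig = [2:]
  {5,7}:  v_{5} + v_{7} = 0  so sig = [2:]
  {0,7}:  v_{0} + v_{7} = v_{3} + v_{4}  so sig = [2:1,1]
  {1,7}:  v_{1} + v_{7} = v_{2} + v_{4}  so sig = [2:1,1]
  {2,5}:  v_{2} + v_{5} = v_{1} + v_{6}  so sig = [2:1,1]
  {3,5}:  v_{3} + v_{5} = v_{0} + v_{6}  so sig = [2:1,1]
  {4,5}:  v_{4} + v_{5} = v_{0} + v_{1}  so sig = [2:1,1]
  {6,7}:  v_{6} + v_{7} = v_{2} + v_{3}  so sig = [2:1,1]
  {0,1,6}:  v_{0} + v_{1} + v_{6} = v_{5}  so sig = [3:1]
  {2,3,4}:  v_{2} + v_{3} + v_{4} = v_{7}  so sig = [3:1]

Signatures (|P|; sorted positive RHS coefficients), sorted:
[[2:], [2:], [2:], [2:], [2:1,1], [2:1,1], [2:1,1], [2:1,1], [2:1,1], [2:1,1], [3:1], [3:1]]
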